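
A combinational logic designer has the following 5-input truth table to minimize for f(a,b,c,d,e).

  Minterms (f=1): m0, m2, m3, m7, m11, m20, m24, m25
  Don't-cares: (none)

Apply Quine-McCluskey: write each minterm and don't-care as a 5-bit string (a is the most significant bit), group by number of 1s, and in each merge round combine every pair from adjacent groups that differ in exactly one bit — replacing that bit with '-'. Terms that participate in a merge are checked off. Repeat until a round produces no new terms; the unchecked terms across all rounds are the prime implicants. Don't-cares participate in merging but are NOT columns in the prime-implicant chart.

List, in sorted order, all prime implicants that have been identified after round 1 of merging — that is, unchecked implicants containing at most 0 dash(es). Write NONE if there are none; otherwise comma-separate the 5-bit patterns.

Round 0: 00000✓ 00010✓ 00011✓ 00111✓ 01011✓ 10100 11000✓ 11001✓
Round 1: 0-011 00-11 000-0 0001- 1100-
PIs = {0-011, 00-11, 000-0, 0001-, 10100, 1100-}

10100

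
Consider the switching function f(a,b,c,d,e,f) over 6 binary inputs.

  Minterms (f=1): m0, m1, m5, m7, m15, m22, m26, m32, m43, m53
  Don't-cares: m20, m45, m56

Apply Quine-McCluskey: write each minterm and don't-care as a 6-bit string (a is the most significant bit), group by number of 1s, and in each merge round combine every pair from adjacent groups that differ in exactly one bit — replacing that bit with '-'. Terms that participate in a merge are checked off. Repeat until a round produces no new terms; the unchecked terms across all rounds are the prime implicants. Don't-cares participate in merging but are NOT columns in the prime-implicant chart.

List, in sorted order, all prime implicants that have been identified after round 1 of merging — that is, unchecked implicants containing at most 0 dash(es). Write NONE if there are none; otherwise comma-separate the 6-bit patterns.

[col 0] 000000*, 000001*, 000101*, 000111*, 001111*, 010100*, 010110*, 011010, 100000*, 101011, 101101, 110101, 111000
[col 1] -00000, 00-111, 000-01, 00000-, 0001-1, 0101-0
Prime implicants: -00000, 00-111, 000-01, 00000-, 0001-1, 0101-0, 011010, 101011, 101101, 110101, 111000

011010, 101011, 101101, 110101, 111000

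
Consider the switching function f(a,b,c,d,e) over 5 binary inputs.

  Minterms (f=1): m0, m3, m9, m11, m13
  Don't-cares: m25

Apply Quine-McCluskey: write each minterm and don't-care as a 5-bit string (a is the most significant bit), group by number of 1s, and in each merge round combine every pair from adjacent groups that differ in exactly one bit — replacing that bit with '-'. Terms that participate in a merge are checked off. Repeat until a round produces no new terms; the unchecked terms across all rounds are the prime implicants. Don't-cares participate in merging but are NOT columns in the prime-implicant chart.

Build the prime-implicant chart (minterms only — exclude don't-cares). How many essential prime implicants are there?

3

Round 0: 00000 00011✓ 01001✓ 01011✓ 01101✓ 11001✓
Round 1: -1001 0-011 01-01 010-1
PIs = {-1001, 0-011, 00000, 01-01, 010-1}
Coverage chart:
  m0: 00000 ←essential
  m3: 0-011 ←essential
  m9: -1001,01-01,010-1
  m11: 0-011,010-1
  m13: 01-01 ←essential
Essential: 0-011, 00000, 01-01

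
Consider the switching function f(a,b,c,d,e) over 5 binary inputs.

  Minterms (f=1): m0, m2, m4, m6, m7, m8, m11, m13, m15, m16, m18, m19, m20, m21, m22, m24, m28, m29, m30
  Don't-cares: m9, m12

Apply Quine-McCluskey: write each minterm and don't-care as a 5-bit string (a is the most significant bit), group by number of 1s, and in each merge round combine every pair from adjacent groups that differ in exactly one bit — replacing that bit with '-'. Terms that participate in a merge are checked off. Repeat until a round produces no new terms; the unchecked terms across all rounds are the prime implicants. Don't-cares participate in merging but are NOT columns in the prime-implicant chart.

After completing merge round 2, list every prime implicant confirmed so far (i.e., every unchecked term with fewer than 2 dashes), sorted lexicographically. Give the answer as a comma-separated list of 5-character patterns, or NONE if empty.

0-111, 0011-, 1001-

[col 0] 00000*, 00010*, 00100*, 00110*, 00111*, 01000*, 01001*, 01011*, 01100*, 01101*, 01111*, 10000*, 10010*, 10011*, 10100*, 10101*, 10110*, 11000*, 11100*, 11101*, 11110*
[col 1] -0000*, -0010*, -0100*, -0110*, -1000*, -1100*, -1101*, 0-000*, 0-100*, 0-111, 00-00*, 00-10*, 000-0*, 001-0*, 0011-, 01-00*, 01-01*, 01-11*, 010-1*, 0100-*, 011-1*, 0110-*, 1-000*, 1-100*, 1-101*, 1-110*, 10-00*, 10-10*, 100-0*, 1001-, 101-0*, 1010-*, 11-00*, 111-0*, 1110-*
[col 2] --000*, --100*, -0-00*, -0-10*, -00-0*, -01-0*, -1-00*, -110-, 0--00*, 00--0*, 01--1, 01-0-, 1--00*, 1-1-0, 1-10-, 10--0*
[col 3] ---00, -0--0
Prime implicants: ---00, -0--0, -110-, 0-111, 0011-, 01--1, 01-0-, 1-1-0, 1-10-, 1001-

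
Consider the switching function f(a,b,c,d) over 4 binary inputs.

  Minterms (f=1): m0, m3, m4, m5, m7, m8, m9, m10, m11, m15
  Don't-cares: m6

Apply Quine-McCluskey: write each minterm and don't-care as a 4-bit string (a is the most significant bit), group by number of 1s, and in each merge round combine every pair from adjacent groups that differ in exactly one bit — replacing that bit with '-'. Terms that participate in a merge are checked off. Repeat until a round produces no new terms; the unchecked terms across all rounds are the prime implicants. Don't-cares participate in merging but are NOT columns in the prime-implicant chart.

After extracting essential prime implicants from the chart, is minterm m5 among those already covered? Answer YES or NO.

size-2^0 implicants → 0000(✓)  0011(✓)  0100(✓)  0101(✓)  0110(✓)  0111(✓)  1000(✓)  1001(✓)  1010(✓)  1011(✓)  1111(✓)
size-2^1 implicants → -000  -011(✓)  -111(✓)  0-00  0-11(✓)  01-0(✓)  01-1(✓)  010-(✓)  011-(✓)  1-11(✓)  10-0(✓)  10-1(✓)  100-(✓)  101-(✓)
size-2^2 implicants → --11  01--  10--
Unchecked terms (primes): --11, -000, 0-00, 01--, 10--
Minterm coverage:
  m0 ⊆ -000,0-00
  m3 ⊆ --11 [E]
  m4 ⊆ 0-00,01--
  m5 ⊆ 01-- [E]
  m7 ⊆ --11,01--
  m8 ⊆ -000,10--
  m9 ⊆ 10-- [E]
  m10 ⊆ 10-- [E]
  m11 ⊆ --11,10--
  m15 ⊆ --11 [E]
E = {--11, 01--, 10--}

YES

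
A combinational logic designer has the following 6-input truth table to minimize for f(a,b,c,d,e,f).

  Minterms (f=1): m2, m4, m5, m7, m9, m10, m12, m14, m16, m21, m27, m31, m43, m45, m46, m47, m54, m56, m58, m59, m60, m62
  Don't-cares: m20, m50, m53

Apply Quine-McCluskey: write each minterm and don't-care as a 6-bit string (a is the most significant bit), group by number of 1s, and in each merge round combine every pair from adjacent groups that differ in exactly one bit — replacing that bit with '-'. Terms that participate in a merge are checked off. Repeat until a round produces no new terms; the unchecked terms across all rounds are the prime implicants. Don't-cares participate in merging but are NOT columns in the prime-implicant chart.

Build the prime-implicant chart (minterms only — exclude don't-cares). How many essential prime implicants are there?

8

[col 0] 000010*, 000100*, 000101*, 000111*, 001001, 001010*, 001100*, 001110*, 010000*, 010100*, 010101*, 011011*, 011111*, 101011*, 101101*, 101110*, 101111*, 110010*, 110101*, 110110*, 111000*, 111010*, 111011*, 111100*, 111110*
[col 1] -01110, -10101, -11011, 0-0100*, 0-0101*, 00-010, 00-100, 0001-1, 00010-*, 001-10, 0011-0, 010-00, 01010-*, 011-11, 1-1011, 1-1110, 101-11, 1011-1, 10111-, 11-010*, 11-110*, 110-10*, 111-00*, 111-10*, 1110-0*, 11101-, 1111-0*
[col 2] 0-010-, 11--10, 111--0
Prime implicants: -01110, -10101, -11011, 0-010-, 00-010, 00-100, 0001-1, 001-10, 001001, 0011-0, 010-00, 011-11, 1-1011, 1-1110, 101-11, 1011-1, 10111-, 11--10, 111--0, 11101-
PI chart (minterm → PIs covering it):
  2 | 00-010  (sole → essential)
  4 | 0-010-,00-100
  5 | 0-010-,0001-1
  7 | 0001-1  (sole → essential)
  9 | 001001  (sole → essential)
  10 | 00-010,001-10
  12 | 00-100,0011-0
  14 | -01110,001-10,0011-0
  16 | 010-00  (sole → essential)
  21 | -10101,0-010-
  27 | -11011,011-11
  31 | 011-11  (sole → essential)
  43 | 1-1011,101-11
  45 | 1011-1  (sole → essential)
  46 | -01110,1-1110,10111-
  47 | 101-11,1011-1,10111-
  54 | 11--10  (sole → essential)
  56 | 111--0  (sole → essential)
  58 | 11--10,111--0,11101-
  59 | -11011,1-1011,11101-
  60 | 111--0  (sole → essential)
  62 | 1-1110,11--10,111--0
Essential prime implicants: 00-010, 0001-1, 001001, 010-00, 011-11, 1011-1, 11--10, 111--0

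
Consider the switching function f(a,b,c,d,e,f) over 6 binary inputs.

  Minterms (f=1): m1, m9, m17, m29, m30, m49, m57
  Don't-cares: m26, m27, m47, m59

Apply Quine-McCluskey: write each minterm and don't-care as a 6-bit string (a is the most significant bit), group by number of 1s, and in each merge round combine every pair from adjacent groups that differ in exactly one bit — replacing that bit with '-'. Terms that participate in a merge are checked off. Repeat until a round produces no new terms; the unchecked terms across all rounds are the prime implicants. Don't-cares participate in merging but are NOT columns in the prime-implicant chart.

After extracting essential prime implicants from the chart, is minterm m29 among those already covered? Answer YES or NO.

YES

Round 0: 000001✓ 001001✓ 010001✓ 011010✓ 011011✓ 011101 011110✓ 101111 110001✓ 111001✓ 111011✓
Round 1: -10001 -11011 0-0001 00-001 011-10 01101- 11-001 1110-1
PIs = {-10001, -11011, 0-0001, 00-001, 011-10, 01101-, 011101, 101111, 11-001, 1110-1}
Coverage chart:
  m1: 0-0001,00-001
  m9: 00-001 ←essential
  m17: -10001,0-0001
  m29: 011101 ←essential
  m30: 011-10 ←essential
  m49: -10001,11-001
  m57: 11-001,1110-1
Essential: 00-001, 011-10, 011101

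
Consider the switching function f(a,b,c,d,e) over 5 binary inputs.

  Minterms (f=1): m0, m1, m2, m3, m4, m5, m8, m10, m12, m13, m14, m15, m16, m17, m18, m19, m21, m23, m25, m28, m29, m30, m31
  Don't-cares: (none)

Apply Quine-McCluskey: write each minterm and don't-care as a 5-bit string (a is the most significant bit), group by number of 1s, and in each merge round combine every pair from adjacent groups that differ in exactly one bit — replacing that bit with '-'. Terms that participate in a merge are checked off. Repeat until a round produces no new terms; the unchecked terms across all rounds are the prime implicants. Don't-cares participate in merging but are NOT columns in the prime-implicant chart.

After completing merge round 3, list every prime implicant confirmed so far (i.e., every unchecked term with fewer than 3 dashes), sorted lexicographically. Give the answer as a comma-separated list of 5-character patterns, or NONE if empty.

--101, -0-01, 0--00, 0-0-0, 0-10-, 00-0-, 01--0, 1--01, 1-1-1, 10--1

size-2^0 implicants → 00000(✓)  00001(✓)  00010(✓)  00011(✓)  00100(✓)  00101(✓)  01000(✓)  01010(✓)  01100(✓)  01101(✓)  01110(✓)  01111(✓)  10000(✓)  10001(✓)  10010(✓)  10011(✓)  10101(✓)  10111(✓)  11001(✓)  11100(✓)  11101(✓)  11110(✓)  11111(✓)
size-2^1 implicants → -0000(✓)  -0001(✓)  -0010(✓)  -0011(✓)  -0101(✓)  -1100(✓)  -1101(✓)  -1110(✓)  -1111(✓)  0-000(✓)  0-010(✓)  0-100(✓)  0-101(✓)  00-00(✓)  00-01(✓)  000-0(✓)  000-1(✓)  0000-(✓)  0001-(✓)  0010-(✓)  01-00(✓)  01-10(✓)  010-0(✓)  011-0(✓)  011-1(✓)  0110-(✓)  0111-(✓)  1-001(✓)  1-101(✓)  1-111(✓)  10-01(✓)  10-11(✓)  100-0(✓)  100-1(✓)  1000-(✓)  1001-(✓)  101-1(✓)  11-01(✓)  111-0(✓)  111-1(✓)  1110-(✓)  1111-(✓)
size-2^2 implicants → --101  -0-01  -00-0(✓)  -00-1(✓)  -000-(✓)  -001-(✓)  -11-0(✓)  -11-1(✓)  -110-(✓)  -111-(✓)  0--00  0-0-0  0-10-  00-0-  000--(✓)  01--0  011--(✓)  1--01  1-1-1  10--1  100--(✓)  111--(✓)
size-2^3 implicants → -00--  -11--
Unchecked terms (primes): --101, -0-01, -00--, -11--, 0--00, 0-0-0, 0-10-, 00-0-, 01--0, 1--01, 1-1-1, 10--1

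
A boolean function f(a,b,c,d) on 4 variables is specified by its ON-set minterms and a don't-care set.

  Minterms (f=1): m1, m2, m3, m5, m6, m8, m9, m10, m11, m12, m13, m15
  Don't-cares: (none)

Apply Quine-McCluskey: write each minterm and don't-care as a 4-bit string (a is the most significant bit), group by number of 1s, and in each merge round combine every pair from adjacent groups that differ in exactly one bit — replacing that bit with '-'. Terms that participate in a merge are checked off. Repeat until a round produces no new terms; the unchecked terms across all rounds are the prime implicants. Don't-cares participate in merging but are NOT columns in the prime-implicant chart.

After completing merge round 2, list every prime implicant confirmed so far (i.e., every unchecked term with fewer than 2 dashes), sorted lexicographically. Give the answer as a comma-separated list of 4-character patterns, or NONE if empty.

0-10

size-2^0 implicants → 0001(✓)  0010(✓)  0011(✓)  0101(✓)  0110(✓)  1000(✓)  1001(✓)  1010(✓)  1011(✓)  1100(✓)  1101(✓)  1111(✓)
size-2^1 implicants → -001(✓)  -010(✓)  -011(✓)  -101(✓)  0-01(✓)  0-10  00-1(✓)  001-(✓)  1-00(✓)  1-01(✓)  1-11(✓)  10-0(✓)  10-1(✓)  100-(✓)  101-(✓)  11-1(✓)  110-(✓)
size-2^2 implicants → --01  -0-1  -01-  1--1  1-0-  10--
Unchecked terms (primes): --01, -0-1, -01-, 0-10, 1--1, 1-0-, 10--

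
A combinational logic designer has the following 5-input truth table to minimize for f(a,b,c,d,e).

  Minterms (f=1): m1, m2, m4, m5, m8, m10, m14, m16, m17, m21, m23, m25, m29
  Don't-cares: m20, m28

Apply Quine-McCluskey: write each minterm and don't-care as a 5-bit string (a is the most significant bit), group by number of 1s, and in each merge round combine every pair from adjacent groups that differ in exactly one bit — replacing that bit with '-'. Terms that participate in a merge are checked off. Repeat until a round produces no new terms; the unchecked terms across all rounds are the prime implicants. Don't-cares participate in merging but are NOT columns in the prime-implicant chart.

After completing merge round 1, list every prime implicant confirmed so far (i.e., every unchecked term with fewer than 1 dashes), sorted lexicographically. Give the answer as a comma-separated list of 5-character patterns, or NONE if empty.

NONE

size-2^0 implicants → 00001(✓)  00010(✓)  00100(✓)  00101(✓)  01000(✓)  01010(✓)  01110(✓)  10000(✓)  10001(✓)  10100(✓)  10101(✓)  10111(✓)  11001(✓)  11100(✓)  11101(✓)
size-2^1 implicants → -0001(✓)  -0100(✓)  -0101(✓)  0-010  00-01(✓)  0010-(✓)  01-10  010-0  1-001(✓)  1-100(✓)  1-101(✓)  10-00(✓)  10-01(✓)  1000-(✓)  101-1  1010-(✓)  11-01(✓)  1110-(✓)
size-2^2 implicants → -0-01  -010-  1--01  1-10-  10-0-
Unchecked terms (primes): -0-01, -010-, 0-010, 01-10, 010-0, 1--01, 1-10-, 10-0-, 101-1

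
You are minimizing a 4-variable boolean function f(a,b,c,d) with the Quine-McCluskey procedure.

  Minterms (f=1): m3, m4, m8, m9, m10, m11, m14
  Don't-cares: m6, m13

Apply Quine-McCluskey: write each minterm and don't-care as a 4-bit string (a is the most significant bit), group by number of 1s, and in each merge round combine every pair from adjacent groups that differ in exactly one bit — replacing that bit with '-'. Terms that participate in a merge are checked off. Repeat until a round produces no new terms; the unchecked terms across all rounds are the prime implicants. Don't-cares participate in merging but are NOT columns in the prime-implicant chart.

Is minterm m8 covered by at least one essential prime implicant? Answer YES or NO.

YES

[col 0] 0011*, 0100*, 0110*, 1000*, 1001*, 1010*, 1011*, 1101*, 1110*
[col 1] -011, -110, 01-0, 1-01, 1-10, 10-0*, 10-1*, 100-*, 101-*
[col 2] 10--
Prime implicants: -011, -110, 01-0, 1-01, 1-10, 10--
PI chart (minterm → PIs covering it):
  3 | -011  (sole → essential)
  4 | 01-0  (sole → essential)
  8 | 10--  (sole → essential)
  9 | 1-01,10--
  10 | 1-10,10--
  11 | -011,10--
  14 | -110,1-10
Essential prime implicants: -011, 01-0, 10--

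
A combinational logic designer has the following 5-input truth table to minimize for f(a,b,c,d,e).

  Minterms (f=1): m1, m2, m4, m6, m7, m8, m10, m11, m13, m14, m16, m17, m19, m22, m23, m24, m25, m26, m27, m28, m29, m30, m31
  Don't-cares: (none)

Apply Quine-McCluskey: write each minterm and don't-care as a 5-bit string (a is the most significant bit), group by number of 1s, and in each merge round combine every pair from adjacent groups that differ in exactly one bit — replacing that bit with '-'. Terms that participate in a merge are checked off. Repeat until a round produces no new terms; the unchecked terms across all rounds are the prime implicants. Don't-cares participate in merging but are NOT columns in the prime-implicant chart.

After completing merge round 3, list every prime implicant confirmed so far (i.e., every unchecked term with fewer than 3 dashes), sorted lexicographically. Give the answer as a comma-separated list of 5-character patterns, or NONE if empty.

--110, -0001, -011-, -1-10, -10-0, -101-, -1101, 0--10, 001-0, 1--11, 1-0-1, 1-00-, 1-11-

Round 0: 00001✓ 00010✓ 00100✓ 00110✓ 00111✓ 01000✓ 01010✓ 01011✓ 01101✓ 01110✓ 10000✓ 10001✓ 10011✓ 10110✓ 10111✓ 11000✓ 11001✓ 11010✓ 11011✓ 11100✓ 11101✓ 11110✓ 11111✓
Round 1: -0001 -0110✓ -0111✓ -1000✓ -1010✓ -1011✓ -1101 -1110✓ 0-010✓ 0-110✓ 00-10✓ 001-0 0011-✓ 01-10✓ 010-0✓ 0101-✓ 1-000✓ 1-001✓ 1-011✓ 1-110✓ 1-111✓ 10-11✓ 100-1✓ 1000-✓ 1011-✓ 11-00✓ 11-01✓ 11-10✓ 11-11✓ 110-0✓ 110-1✓ 1100-✓ 1101-✓ 111-0✓ 111-1✓ 1110-✓ 1111-✓
Round 2: --110 -011- -1-10 -10-0 -101- 0--10 1--11 1-0-1 1-00- 1-11- 11--0✓ 11--1✓ 11-0-✓ 11-1-✓ 110--✓ 111--✓
Round 3: 11---
PIs = {--110, -0001, -011-, -1-10, -10-0, -101-, -1101, 0--10, 001-0, 1--11, 1-0-1, 1-00-, 1-11-, 11---}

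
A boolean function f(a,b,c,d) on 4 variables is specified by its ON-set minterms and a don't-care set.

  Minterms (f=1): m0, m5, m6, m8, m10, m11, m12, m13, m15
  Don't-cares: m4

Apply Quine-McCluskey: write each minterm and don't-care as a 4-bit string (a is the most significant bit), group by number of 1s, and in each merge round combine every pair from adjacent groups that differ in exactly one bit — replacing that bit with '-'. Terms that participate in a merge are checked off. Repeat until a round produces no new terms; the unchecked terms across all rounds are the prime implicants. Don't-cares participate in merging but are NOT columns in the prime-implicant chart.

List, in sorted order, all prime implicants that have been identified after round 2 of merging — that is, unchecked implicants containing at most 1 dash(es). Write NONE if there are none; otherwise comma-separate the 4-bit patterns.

01-0, 1-11, 10-0, 101-, 11-1

[col 0] 0000*, 0100*, 0101*, 0110*, 1000*, 1010*, 1011*, 1100*, 1101*, 1111*
[col 1] -000*, -100*, -101*, 0-00*, 01-0, 010-*, 1-00*, 1-11, 10-0, 101-, 11-1, 110-*
[col 2] --00, -10-
Prime implicants: --00, -10-, 01-0, 1-11, 10-0, 101-, 11-1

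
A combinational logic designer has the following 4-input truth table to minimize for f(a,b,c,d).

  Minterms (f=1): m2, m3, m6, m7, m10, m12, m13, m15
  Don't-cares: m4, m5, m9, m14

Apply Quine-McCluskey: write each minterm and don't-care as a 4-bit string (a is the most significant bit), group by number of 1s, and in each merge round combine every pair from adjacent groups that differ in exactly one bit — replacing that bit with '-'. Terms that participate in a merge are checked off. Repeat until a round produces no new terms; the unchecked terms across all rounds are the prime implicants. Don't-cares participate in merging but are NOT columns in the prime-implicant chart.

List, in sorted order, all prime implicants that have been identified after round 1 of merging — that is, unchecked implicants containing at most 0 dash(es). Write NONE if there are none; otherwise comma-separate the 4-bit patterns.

NONE

[col 0] 0010*, 0011*, 0100*, 0101*, 0110*, 0111*, 1001*, 1010*, 1100*, 1101*, 1110*, 1111*
[col 1] -010*, -100*, -101*, -110*, -111*, 0-10*, 0-11*, 001-*, 01-0*, 01-1*, 010-*, 011-*, 1-01, 1-10*, 11-0*, 11-1*, 110-*, 111-*
[col 2] --10, -1-0*, -1-1*, -10-*, -11-*, 0-1-, 01--*, 11--*
[col 3] -1--
Prime implicants: --10, -1--, 0-1-, 1-01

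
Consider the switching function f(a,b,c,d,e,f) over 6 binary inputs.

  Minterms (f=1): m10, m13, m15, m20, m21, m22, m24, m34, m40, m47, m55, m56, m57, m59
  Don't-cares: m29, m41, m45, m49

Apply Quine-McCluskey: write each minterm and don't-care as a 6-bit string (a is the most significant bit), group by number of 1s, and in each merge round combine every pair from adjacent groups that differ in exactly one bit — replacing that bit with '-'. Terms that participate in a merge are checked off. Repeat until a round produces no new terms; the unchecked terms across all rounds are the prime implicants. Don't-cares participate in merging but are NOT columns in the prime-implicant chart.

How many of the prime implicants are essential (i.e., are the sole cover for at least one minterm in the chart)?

Round 0: 001010 001101✓ 001111✓ 010100✓ 010101✓ 010110✓ 011000✓ 011101✓ 100010 101000✓ 101001✓ 101101✓ 101111✓ 110001✓ 110111 111000✓ 111001✓ 111011✓
Round 1: -01101✓ -01111✓ -11000 0-1101 0011-1✓ 01-101 0101-0 01010- 1-1000✓ 1-1001✓ 101-01 10100-✓ 1011-1✓ 11-001 1110-1 11100-✓
Round 2: -011-1 1-100-
PIs = {-011-1, -11000, 0-1101, 001010, 01-101, 0101-0, 01010-, 1-100-, 100010, 101-01, 11-001, 110111, 1110-1}
Coverage chart:
  m10: 001010 ←essential
  m13: -011-1,0-1101
  m15: -011-1 ←essential
  m20: 0101-0,01010-
  m21: 01-101,01010-
  m22: 0101-0 ←essential
  m24: -11000 ←essential
  m34: 100010 ←essential
  m40: 1-100- ←essential
  m47: -011-1 ←essential
  m55: 110111 ←essential
  m56: -11000,1-100-
  m57: 1-100-,11-001,1110-1
  m59: 1110-1 ←essential
Essential: -011-1, -11000, 001010, 0101-0, 1-100-, 100010, 110111, 1110-1

8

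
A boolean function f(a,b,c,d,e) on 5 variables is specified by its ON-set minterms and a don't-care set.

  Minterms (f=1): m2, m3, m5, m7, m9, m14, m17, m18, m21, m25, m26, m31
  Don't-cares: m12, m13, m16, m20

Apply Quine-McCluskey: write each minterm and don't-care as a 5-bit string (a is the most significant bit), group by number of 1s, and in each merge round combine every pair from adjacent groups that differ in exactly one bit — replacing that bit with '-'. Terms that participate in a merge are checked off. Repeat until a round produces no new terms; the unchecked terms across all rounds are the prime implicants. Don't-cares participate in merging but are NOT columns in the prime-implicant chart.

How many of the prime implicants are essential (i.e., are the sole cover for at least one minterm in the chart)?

[col 0] 00010*, 00011*, 00101*, 00111*, 01001*, 01100*, 01101*, 01110*, 10000*, 10001*, 10010*, 10100*, 10101*, 11001*, 11010*, 11111
[col 1] -0010, -0101, -1001, 0-101, 00-11, 0001-, 001-1, 01-01, 011-0, 0110-, 1-001, 1-010, 10-00*, 10-01*, 100-0, 1000-*, 1010-*
[col 2] 10-0-
Prime implicants: -0010, -0101, -1001, 0-101, 00-11, 0001-, 001-1, 01-01, 011-0, 0110-, 1-001, 1-010, 10-0-, 100-0, 11111
PI chart (minterm → PIs covering it):
  2 | -0010,0001-
  3 | 00-11,0001-
  5 | -0101,0-101,001-1
  7 | 00-11,001-1
  9 | -1001,01-01
  14 | 011-0  (sole → essential)
  17 | 1-001,10-0-
  18 | -0010,1-010,100-0
  21 | -0101,10-0-
  25 | -1001,1-001
  26 | 1-010  (sole → essential)
  31 | 11111  (sole → essential)
Essential prime implicants: 011-0, 1-010, 11111

3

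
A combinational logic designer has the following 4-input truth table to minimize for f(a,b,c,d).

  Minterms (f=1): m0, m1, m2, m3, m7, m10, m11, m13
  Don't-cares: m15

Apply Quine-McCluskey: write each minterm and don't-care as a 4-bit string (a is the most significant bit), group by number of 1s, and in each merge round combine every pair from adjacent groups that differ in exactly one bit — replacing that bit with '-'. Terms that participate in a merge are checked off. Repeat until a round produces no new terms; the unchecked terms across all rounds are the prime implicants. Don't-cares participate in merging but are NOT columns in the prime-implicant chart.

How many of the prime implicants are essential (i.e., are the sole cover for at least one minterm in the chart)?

size-2^0 implicants → 0000(✓)  0001(✓)  0010(✓)  0011(✓)  0111(✓)  1010(✓)  1011(✓)  1101(✓)  1111(✓)
size-2^1 implicants → -010(✓)  -011(✓)  -111(✓)  0-11(✓)  00-0(✓)  00-1(✓)  000-(✓)  001-(✓)  1-11(✓)  101-(✓)  11-1
size-2^2 implicants → --11  -01-  00--
Unchecked terms (primes): --11, -01-, 00--, 11-1
Minterm coverage:
  m0 ⊆ 00-- [E]
  m1 ⊆ 00-- [E]
  m2 ⊆ -01-,00--
  m3 ⊆ --11,-01-,00--
  m7 ⊆ --11 [E]
  m10 ⊆ -01- [E]
  m11 ⊆ --11,-01-
  m13 ⊆ 11-1 [E]
E = {--11, -01-, 00--, 11-1}

4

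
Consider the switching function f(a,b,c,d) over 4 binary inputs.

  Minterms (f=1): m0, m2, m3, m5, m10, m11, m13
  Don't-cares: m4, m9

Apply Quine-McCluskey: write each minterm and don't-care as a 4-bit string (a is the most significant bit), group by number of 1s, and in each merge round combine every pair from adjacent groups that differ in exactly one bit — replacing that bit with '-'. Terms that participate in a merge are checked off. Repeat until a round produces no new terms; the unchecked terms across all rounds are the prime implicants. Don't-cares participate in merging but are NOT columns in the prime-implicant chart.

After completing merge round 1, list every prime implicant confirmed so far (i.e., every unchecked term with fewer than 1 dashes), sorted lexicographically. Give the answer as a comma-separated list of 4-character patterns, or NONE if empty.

size-2^0 implicants → 0000(✓)  0010(✓)  0011(✓)  0100(✓)  0101(✓)  1001(✓)  1010(✓)  1011(✓)  1101(✓)
size-2^1 implicants → -010(✓)  -011(✓)  -101  0-00  00-0  001-(✓)  010-  1-01  10-1  101-(✓)
size-2^2 implicants → -01-
Unchecked terms (primes): -01-, -101, 0-00, 00-0, 010-, 1-01, 10-1

NONE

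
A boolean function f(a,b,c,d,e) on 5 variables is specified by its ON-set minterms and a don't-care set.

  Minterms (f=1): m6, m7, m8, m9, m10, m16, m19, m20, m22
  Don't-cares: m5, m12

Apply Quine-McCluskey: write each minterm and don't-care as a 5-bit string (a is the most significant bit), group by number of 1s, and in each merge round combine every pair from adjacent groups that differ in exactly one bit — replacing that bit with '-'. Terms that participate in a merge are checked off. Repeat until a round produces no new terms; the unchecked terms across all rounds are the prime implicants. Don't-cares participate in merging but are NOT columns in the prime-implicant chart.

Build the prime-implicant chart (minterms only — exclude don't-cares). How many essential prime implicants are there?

Round 0: 00101✓ 00110✓ 00111✓ 01000✓ 01001✓ 01010✓ 01100✓ 10000✓ 10011 10100✓ 10110✓
Round 1: -0110 001-1 0011- 01-00 010-0 0100- 10-00 101-0
PIs = {-0110, 001-1, 0011-, 01-00, 010-0, 0100-, 10-00, 10011, 101-0}
Coverage chart:
  m6: -0110,0011-
  m7: 001-1,0011-
  m8: 01-00,010-0,0100-
  m9: 0100- ←essential
  m10: 010-0 ←essential
  m16: 10-00 ←essential
  m19: 10011 ←essential
  m20: 10-00,101-0
  m22: -0110,101-0
Essential: 010-0, 0100-, 10-00, 10011

4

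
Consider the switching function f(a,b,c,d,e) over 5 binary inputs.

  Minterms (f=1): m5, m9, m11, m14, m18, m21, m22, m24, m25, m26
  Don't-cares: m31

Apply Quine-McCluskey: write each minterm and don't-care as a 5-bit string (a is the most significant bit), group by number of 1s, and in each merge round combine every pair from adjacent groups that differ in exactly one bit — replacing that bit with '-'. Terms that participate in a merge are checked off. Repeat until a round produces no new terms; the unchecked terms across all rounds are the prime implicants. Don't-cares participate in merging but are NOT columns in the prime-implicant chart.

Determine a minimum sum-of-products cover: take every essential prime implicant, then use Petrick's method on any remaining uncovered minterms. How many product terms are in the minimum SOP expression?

6

[col 0] 00101*, 01001*, 01011*, 01110, 10010*, 10101*, 10110*, 11000*, 11001*, 11010*, 11111
[col 1] -0101, -1001, 010-1, 1-010, 10-10, 110-0, 1100-
Prime implicants: -0101, -1001, 010-1, 01110, 1-010, 10-10, 110-0, 1100-, 11111
PI chart (minterm → PIs covering it):
  5 | -0101  (sole → essential)
  9 | -1001,010-1
  11 | 010-1  (sole → essential)
  14 | 01110  (sole → essential)
  18 | 1-010,10-10
  21 | -0101  (sole → essential)
  22 | 10-10  (sole → essential)
  24 | 110-0,1100-
  25 | -1001,1100-
  26 | 1-010,110-0
Essential prime implicants: -0101, 010-1, 01110, 10-10
Petrick residual → -1001, 110-0
Minimum SOP uses 6 PIs: b'cd'e + bc'd'e + a'bc'e + a'bcde' + ab'de' + abc'e'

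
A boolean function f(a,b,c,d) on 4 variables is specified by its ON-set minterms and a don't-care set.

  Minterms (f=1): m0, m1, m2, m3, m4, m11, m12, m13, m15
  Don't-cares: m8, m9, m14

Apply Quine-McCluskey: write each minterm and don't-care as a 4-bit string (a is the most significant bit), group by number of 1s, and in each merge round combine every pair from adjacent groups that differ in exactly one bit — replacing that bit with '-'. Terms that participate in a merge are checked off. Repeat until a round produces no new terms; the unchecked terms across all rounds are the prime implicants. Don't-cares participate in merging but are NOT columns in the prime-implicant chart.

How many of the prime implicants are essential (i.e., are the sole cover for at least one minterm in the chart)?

2

size-2^0 implicants → 0000(✓)  0001(✓)  0010(✓)  0011(✓)  0100(✓)  1000(✓)  1001(✓)  1011(✓)  1100(✓)  1101(✓)  1110(✓)  1111(✓)
size-2^1 implicants → -000(✓)  -001(✓)  -011(✓)  -100(✓)  0-00(✓)  00-0(✓)  00-1(✓)  000-(✓)  001-(✓)  1-00(✓)  1-01(✓)  1-11(✓)  10-1(✓)  100-(✓)  11-0(✓)  11-1(✓)  110-(✓)  111-(✓)
size-2^2 implicants → --00  -0-1  -00-  00--  1--1  1-0-  11--
Unchecked terms (primes): --00, -0-1, -00-, 00--, 1--1, 1-0-, 11--
Minterm coverage:
  m0 ⊆ --00,-00-,00--
  m1 ⊆ -0-1,-00-,00--
  m2 ⊆ 00-- [E]
  m3 ⊆ -0-1,00--
  m4 ⊆ --00 [E]
  m11 ⊆ -0-1,1--1
  m12 ⊆ --00,1-0-,11--
  m13 ⊆ 1--1,1-0-,11--
  m15 ⊆ 1--1,11--
E = {--00, 00--}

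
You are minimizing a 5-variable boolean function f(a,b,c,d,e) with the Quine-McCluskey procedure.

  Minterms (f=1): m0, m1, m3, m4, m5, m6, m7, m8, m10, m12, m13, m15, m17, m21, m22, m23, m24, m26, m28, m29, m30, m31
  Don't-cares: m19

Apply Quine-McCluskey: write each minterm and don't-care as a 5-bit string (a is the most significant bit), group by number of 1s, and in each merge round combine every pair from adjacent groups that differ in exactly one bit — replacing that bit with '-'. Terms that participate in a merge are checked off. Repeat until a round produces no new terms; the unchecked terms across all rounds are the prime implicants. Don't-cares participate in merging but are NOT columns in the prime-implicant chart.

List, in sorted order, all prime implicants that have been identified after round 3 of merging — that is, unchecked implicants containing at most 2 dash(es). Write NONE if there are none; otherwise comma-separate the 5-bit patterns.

-011-, -1-00, -10-0, -110-, 0--00, 0-10-, 00-0-, 001--, 1-11-, 11--0, 111--

[col 0] 00000*, 00001*, 00011*, 00100*, 00101*, 00110*, 00111*, 01000*, 01010*, 01100*, 01101*, 01111*, 10001*, 10011*, 10101*, 10110*, 10111*, 11000*, 11010*, 11100*, 11101*, 11110*, 11111*
[col 1] -0001*, -0011*, -0101*, -0110*, -0111*, -1000*, -1010*, -1100*, -1101*, -1111*, 0-000*, 0-100*, 0-101*, 0-111*, 00-00*, 00-01*, 00-11*, 000-1*, 0000-*, 001-0*, 001-1*, 0010-*, 0011-*, 01-00*, 010-0*, 011-1*, 0110-*, 1-101*, 1-110*, 1-111*, 10-01*, 10-11*, 100-1*, 101-1*, 1011-*, 11-00*, 11-10*, 110-0*, 111-0*, 111-1*, 1110-*, 1111-*
[col 2] --101*, --111*, -0-01*, -0-11*, -00-1*, -01-1*, -011-, -1-00, -10-0, -11-1*, -110-, 0--00, 0-1-1*, 0-10-, 00--1*, 00-0-, 001--, 1-1-1*, 1-11-, 10--1*, 11--0, 111--
[col 3] --1-1, -0--1
Prime implicants: --1-1, -0--1, -011-, -1-00, -10-0, -110-, 0--00, 0-10-, 00-0-, 001--, 1-11-, 11--0, 111--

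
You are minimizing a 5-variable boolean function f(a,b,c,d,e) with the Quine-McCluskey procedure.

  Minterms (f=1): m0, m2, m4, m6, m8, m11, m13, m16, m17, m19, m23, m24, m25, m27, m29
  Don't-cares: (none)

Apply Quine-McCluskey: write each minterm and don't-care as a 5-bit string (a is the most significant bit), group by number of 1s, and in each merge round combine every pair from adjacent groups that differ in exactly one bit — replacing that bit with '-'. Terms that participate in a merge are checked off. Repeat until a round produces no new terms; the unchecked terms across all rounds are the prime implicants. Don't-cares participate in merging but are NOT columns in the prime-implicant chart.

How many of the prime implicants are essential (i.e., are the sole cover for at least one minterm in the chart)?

5

size-2^0 implicants → 00000(✓)  00010(✓)  00100(✓)  00110(✓)  01000(✓)  01011(✓)  01101(✓)  10000(✓)  10001(✓)  10011(✓)  10111(✓)  11000(✓)  11001(✓)  11011(✓)  11101(✓)
size-2^1 implicants → -0000(✓)  -1000(✓)  -1011  -1101  0-000(✓)  00-00(✓)  00-10(✓)  000-0(✓)  001-0(✓)  1-000(✓)  1-001(✓)  1-011(✓)  10-11  100-1(✓)  1000-(✓)  11-01  110-1(✓)  1100-(✓)
size-2^2 implicants → --000  00--0  1-0-1  1-00-
Unchecked terms (primes): --000, -1011, -1101, 00--0, 1-0-1, 1-00-, 10-11, 11-01
Minterm coverage:
  m0 ⊆ --000,00--0
  m2 ⊆ 00--0 [E]
  m4 ⊆ 00--0 [E]
  m6 ⊆ 00--0 [E]
  m8 ⊆ --000 [E]
  m11 ⊆ -1011 [E]
  m13 ⊆ -1101 [E]
  m16 ⊆ --000,1-00-
  m17 ⊆ 1-0-1,1-00-
  m19 ⊆ 1-0-1,10-11
  m23 ⊆ 10-11 [E]
  m24 ⊆ --000,1-00-
  m25 ⊆ 1-0-1,1-00-,11-01
  m27 ⊆ -1011,1-0-1
  m29 ⊆ -1101,11-01
E = {--000, -1011, -1101, 00--0, 10-11}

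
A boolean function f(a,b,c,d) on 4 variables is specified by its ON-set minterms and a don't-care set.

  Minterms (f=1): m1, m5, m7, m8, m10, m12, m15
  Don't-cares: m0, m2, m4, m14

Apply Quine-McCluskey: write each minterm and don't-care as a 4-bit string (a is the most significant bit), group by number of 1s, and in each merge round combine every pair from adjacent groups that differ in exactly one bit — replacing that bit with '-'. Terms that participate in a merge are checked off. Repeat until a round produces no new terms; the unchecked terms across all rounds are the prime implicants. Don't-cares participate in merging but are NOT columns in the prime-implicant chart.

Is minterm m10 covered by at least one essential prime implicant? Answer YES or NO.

NO

size-2^0 implicants → 0000(✓)  0001(✓)  0010(✓)  0100(✓)  0101(✓)  0111(✓)  1000(✓)  1010(✓)  1100(✓)  1110(✓)  1111(✓)
size-2^1 implicants → -000(✓)  -010(✓)  -100(✓)  -111  0-00(✓)  0-01(✓)  00-0(✓)  000-(✓)  01-1  010-(✓)  1-00(✓)  1-10(✓)  10-0(✓)  11-0(✓)  111-
size-2^2 implicants → --00  -0-0  0-0-  1--0
Unchecked terms (primes): --00, -0-0, -111, 0-0-, 01-1, 1--0, 111-
Minterm coverage:
  m1 ⊆ 0-0- [E]
  m5 ⊆ 0-0-,01-1
  m7 ⊆ -111,01-1
  m8 ⊆ --00,-0-0,1--0
  m10 ⊆ -0-0,1--0
  m12 ⊆ --00,1--0
  m15 ⊆ -111,111-
E = {0-0-}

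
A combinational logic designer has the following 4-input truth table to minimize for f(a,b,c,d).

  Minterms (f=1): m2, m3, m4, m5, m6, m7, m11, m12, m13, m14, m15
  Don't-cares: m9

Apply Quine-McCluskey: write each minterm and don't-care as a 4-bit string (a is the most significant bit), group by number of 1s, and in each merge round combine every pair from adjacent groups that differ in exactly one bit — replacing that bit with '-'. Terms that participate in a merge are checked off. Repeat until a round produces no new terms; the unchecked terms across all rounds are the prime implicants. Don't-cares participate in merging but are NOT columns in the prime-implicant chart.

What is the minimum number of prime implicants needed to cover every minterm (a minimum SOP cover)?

3

size-2^0 implicants → 0010(✓)  0011(✓)  0100(✓)  0101(✓)  0110(✓)  0111(✓)  1001(✓)  1011(✓)  1100(✓)  1101(✓)  1110(✓)  1111(✓)
size-2^1 implicants → -011(✓)  -100(✓)  -101(✓)  -110(✓)  -111(✓)  0-10(✓)  0-11(✓)  001-(✓)  01-0(✓)  01-1(✓)  010-(✓)  011-(✓)  1-01(✓)  1-11(✓)  10-1(✓)  11-0(✓)  11-1(✓)  110-(✓)  111-(✓)
size-2^2 implicants → --11  -1-0(✓)  -1-1(✓)  -10-(✓)  -11-(✓)  0-1-  01--(✓)  1--1  11--(✓)
size-2^3 implicants → -1--
Unchecked terms (primes): --11, -1--, 0-1-, 1--1
Minterm coverage:
  m2 ⊆ 0-1- [E]
  m3 ⊆ --11,0-1-
  m4 ⊆ -1-- [E]
  m5 ⊆ -1-- [E]
  m6 ⊆ -1--,0-1-
  m7 ⊆ --11,-1--,0-1-
  m11 ⊆ --11,1--1
  m12 ⊆ -1-- [E]
  m13 ⊆ -1--,1--1
  m14 ⊆ -1-- [E]
  m15 ⊆ --11,-1--,1--1
E = {-1--, 0-1-}
Petrick residual → --11
Cover = cd + b + a'c  |cover|=3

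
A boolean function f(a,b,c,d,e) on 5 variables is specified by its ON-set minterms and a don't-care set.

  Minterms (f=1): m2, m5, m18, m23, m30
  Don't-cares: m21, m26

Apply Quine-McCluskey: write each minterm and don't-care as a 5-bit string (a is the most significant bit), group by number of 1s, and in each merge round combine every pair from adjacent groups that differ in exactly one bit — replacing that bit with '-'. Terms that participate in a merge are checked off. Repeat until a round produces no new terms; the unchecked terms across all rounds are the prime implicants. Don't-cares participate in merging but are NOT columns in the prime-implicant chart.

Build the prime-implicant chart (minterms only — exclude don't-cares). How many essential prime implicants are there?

4

[col 0] 00010*, 00101*, 10010*, 10101*, 10111*, 11010*, 11110*
[col 1] -0010, -0101, 1-010, 101-1, 11-10
Prime implicants: -0010, -0101, 1-010, 101-1, 11-10
PI chart (minterm → PIs covering it):
  2 | -0010  (sole → essential)
  5 | -0101  (sole → essential)
  18 | -0010,1-010
  23 | 101-1  (sole → essential)
  30 | 11-10  (sole → essential)
Essential prime implicants: -0010, -0101, 101-1, 11-10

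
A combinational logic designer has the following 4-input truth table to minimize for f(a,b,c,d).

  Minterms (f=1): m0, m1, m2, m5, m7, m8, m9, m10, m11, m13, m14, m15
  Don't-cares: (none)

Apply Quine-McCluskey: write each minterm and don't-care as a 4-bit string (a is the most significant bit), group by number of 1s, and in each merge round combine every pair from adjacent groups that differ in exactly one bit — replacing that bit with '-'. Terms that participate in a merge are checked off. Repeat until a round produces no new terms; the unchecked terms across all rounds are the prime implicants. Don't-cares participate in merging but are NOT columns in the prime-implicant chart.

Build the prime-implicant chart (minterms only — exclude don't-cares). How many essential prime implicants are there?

[col 0] 0000*, 0001*, 0010*, 0101*, 0111*, 1000*, 1001*, 1010*, 1011*, 1101*, 1110*, 1111*
[col 1] -000*, -001*, -010*, -101*, -111*, 0-01*, 00-0*, 000-*, 01-1*, 1-01*, 1-10*, 1-11*, 10-0*, 10-1*, 100-*, 101-*, 11-1*, 111-*
[col 2] --01, -0-0, -00-, -1-1, 1--1, 1-1-, 10--
Prime implicants: --01, -0-0, -00-, -1-1, 1--1, 1-1-, 10--
PI chart (minterm → PIs covering it):
  0 | -0-0,-00-
  1 | --01,-00-
  2 | -0-0  (sole → essential)
  5 | --01,-1-1
  7 | -1-1  (sole → essential)
  8 | -0-0,-00-,10--
  9 | --01,-00-,1--1,10--
  10 | -0-0,1-1-,10--
  11 | 1--1,1-1-,10--
  13 | --01,-1-1,1--1
  14 | 1-1-  (sole → essential)
  15 | -1-1,1--1,1-1-
Essential prime implicants: -0-0, -1-1, 1-1-

3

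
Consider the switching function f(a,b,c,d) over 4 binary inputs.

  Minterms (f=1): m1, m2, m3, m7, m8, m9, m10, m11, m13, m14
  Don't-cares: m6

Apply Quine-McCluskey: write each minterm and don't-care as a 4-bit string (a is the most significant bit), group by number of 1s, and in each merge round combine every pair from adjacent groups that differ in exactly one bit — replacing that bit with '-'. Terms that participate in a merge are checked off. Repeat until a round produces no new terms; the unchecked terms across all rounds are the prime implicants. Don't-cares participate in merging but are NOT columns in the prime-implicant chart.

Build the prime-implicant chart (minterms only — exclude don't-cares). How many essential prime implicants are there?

5

[col 0] 0001*, 0010*, 0011*, 0110*, 0111*, 1000*, 1001*, 1010*, 1011*, 1101*, 1110*
[col 1] -001*, -010*, -011*, -110*, 0-10*, 0-11*, 00-1*, 001-*, 011-*, 1-01, 1-10*, 10-0*, 10-1*, 100-*, 101-*
[col 2] --10, -0-1, -01-, 0-1-, 10--
Prime implicants: --10, -0-1, -01-, 0-1-, 1-01, 10--
PI chart (minterm → PIs covering it):
  1 | -0-1  (sole → essential)
  2 | --10,-01-,0-1-
  3 | -0-1,-01-,0-1-
  7 | 0-1-  (sole → essential)
  8 | 10--  (sole → essential)
  9 | -0-1,1-01,10--
  10 | --10,-01-,10--
  11 | -0-1,-01-,10--
  13 | 1-01  (sole → essential)
  14 | --10  (sole → essential)
Essential prime implicants: --10, -0-1, 0-1-, 1-01, 10--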